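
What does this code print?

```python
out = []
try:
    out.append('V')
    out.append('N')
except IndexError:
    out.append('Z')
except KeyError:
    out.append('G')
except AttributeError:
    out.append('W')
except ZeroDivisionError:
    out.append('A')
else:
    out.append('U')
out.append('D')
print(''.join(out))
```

Execution trace: 'V' (try body) → 'N' (try body, no exception) → 'U' (else) → 'D' (after the try/except). Output: VNUD

Answer: VNUD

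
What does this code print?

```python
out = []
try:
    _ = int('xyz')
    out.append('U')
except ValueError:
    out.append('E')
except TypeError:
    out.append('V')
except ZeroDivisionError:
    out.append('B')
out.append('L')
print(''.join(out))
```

Execution trace: 'E' (except ValueError) → 'L' (after the try/except). Output: EL

Answer: EL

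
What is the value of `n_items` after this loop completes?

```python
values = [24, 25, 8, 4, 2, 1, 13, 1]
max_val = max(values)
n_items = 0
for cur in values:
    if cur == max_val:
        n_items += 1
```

Count of max value 25 in [24, 25, 8, 4, 2, 1, 13, 1]
`n_items` takes the values: 0 → 1

Answer: 1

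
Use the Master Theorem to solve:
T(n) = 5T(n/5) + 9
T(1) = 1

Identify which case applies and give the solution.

a=5, b=5, f(n)=9. log_5(5) = 1. Since c=0 < 1, Case 1 applies: T(n) = Θ(n^log_b(a)) = O(n).

Answer: O(n) - Case 1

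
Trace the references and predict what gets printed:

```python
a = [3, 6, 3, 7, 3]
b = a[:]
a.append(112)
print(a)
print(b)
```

Key concept: slice [:] creates copy.
Step by step:
`a = [3, 6, 3, 7, 3]` → a = [3, 6, 3, 7, 3]
`b = a[:]` → b = [3, 6, 3, 7, 3]
`a.append(112)` → a = [3, 6, 3, 7, 3, 112]
`print(a)` → prints [3, 6, 3, 7, 3, 112]
`print(b)` → prints [3, 6, 3, 7, 3]

Answer:
[3, 6, 3, 7, 3, 112]
[3, 6, 3, 7, 3]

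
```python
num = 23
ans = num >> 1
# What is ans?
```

Trace:
`num = 23` → num = 23
`ans = num >> 1` → ans = 11
So ans = 11

Answer: 11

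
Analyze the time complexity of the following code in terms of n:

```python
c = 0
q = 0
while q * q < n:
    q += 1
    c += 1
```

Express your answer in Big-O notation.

Each loop level contributes: √n. Multiplying the contributions gives O(√n).

Answer: O(√n)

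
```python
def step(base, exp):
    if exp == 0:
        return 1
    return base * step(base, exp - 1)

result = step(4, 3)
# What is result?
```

step(4, 3) = 4 * 4 * 4 = 64

Answer: 64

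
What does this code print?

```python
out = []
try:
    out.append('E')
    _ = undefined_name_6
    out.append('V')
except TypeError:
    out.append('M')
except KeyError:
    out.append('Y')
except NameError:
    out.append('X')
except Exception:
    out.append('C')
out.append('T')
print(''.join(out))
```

Execution trace: 'E' (try body) → 'X' (except NameError) → 'T' (after the try/except). Output: EXT

Answer: EXT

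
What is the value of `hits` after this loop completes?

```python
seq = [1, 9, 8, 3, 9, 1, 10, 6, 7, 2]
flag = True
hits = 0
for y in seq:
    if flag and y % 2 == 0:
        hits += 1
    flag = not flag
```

Count even values at even positions
`hits` takes the values: 0 → 1 → 2

Answer: 2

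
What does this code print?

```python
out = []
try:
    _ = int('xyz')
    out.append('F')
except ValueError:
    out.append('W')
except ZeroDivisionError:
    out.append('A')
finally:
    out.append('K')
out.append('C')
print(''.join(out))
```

Execution trace: 'W' (except ValueError) → 'K' (finally) → 'C' (after the try/except). Output: WKC

Answer: WKC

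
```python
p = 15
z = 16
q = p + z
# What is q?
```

Trace:
`p = 15` → p = 15
`z = 16` → z = 16
`q = p + z` → q = 31
So q = 31

Answer: 31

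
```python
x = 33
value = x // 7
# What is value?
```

Trace:
`x = 33` → x = 33
`value = x // 7` → value = 4
So value = 4

Answer: 4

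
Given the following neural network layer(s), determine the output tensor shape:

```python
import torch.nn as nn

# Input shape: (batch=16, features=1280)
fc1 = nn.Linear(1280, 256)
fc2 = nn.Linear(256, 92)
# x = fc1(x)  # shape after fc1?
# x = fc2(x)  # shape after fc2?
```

Input: (16, 1280) -> after fc1: (16, 256) -> Output: (16, 92)

Answer: (16, 92)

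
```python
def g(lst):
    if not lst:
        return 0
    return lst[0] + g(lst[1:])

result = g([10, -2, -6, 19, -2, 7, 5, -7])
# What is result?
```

10 + (-2) + (-6) + 19 + (-2) + 7 + 5 + (-7) + 0 = 24

Answer: 24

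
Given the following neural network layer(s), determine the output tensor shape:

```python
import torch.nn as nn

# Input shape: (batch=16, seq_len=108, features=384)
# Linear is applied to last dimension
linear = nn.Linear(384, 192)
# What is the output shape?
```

Input: (16, 108, 384) -> Output: (16, 108, 192)

Answer: (16, 108, 192)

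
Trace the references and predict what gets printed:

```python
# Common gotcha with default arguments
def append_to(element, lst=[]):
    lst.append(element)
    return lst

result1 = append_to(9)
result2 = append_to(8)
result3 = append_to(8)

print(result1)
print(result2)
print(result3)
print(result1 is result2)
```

Key concept: mutable default argument gotcha.
Step by step:
`result1 = append_to(9)` → result1 = [9]
`result2 = append_to(8)` → result1 = [9, 8] (same object as result2); result2 = [9, 8] (same object as result1)
`result3 = append_to(8)` → result1 = [9, 8, 8] (same object as result2, result3); result2 = [9, 8, 8] (same object as result1, result3); result3 = [9, 8, 8] (same object as result1, result2)
`print(result1)` → prints [9, 8, 8]
`print(result2)` → prints [9, 8, 8]
`print(result3)` → prints [9, 8, 8]
`print(result1 is result2)` → prints True

Answer:
[9, 8, 8]
[9, 8, 8]
[9, 8, 8]
True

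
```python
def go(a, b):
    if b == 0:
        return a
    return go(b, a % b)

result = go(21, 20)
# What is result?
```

go(21, 20) -> go(20, 1) -> go(1, 0) -> 1

Answer: 1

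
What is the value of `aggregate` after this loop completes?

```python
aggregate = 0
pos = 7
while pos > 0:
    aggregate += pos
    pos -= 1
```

Sum 7 down to 1
`aggregate` takes the values: 0 → 7 → 13 → 18 → 22 → 25 → 27 → 28

Answer: 28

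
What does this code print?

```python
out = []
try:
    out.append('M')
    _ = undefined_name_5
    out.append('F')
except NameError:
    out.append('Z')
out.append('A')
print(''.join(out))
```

Execution trace: 'M' (try body) → 'Z' (except NameError) → 'A' (after the try/except). Output: MZA

Answer: MZA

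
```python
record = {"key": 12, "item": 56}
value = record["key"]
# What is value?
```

Trace:
`record = {"key": 12, "item": 56}` → record = {'key': 12, 'item': 56}
`value = record["key"]` → value = 12
So value = 12

Answer: 12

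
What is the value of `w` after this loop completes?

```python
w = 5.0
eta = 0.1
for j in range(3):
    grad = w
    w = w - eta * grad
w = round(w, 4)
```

Gradient descent: w = 5.0 * (1 - 0.1)^3
`w` takes the values: 5.0 → 4.5 → 4.05 → 3.645

Answer: 3.645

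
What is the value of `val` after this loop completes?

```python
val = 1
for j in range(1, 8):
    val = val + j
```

Start at 1, add 1 through 7
`val` takes the values: 1 → 2 → 4 → 7 → 11 → 16 → 22 → 29

Answer: 29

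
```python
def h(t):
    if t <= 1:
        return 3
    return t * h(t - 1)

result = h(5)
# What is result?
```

h(5) = 5 * 4 * 3 * 2 * 3 = 360

Answer: 360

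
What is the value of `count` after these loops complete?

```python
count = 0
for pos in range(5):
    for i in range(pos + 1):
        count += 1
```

Triangle: 1 + 2 + ... + 5
`count` takes the values: 0 → 1 → 2 → 3 → 4 → 5 → 6 → 7 → 8 → 9 → 10 → 11 → 12 → 13 → 14 → 15

Answer: 15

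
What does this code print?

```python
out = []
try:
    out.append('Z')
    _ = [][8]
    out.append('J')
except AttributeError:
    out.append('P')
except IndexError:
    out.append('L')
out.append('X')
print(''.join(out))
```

Execution trace: 'Z' (try body) → 'L' (except IndexError) → 'X' (after the try/except). Output: ZLX

Answer: ZLX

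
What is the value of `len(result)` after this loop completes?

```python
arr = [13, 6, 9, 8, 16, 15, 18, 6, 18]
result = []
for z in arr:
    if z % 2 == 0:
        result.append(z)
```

Count even numbers in [13, 6, 9, 8, 16, 15, 18, 6, 18]
`result` takes the values: [] → [6] → [6, 8] → [6, 8, 16] → [6, 8, 16, 18] → [6, 8, 16, 18, 6] → [6, 8, 16, 18, 6, 18]
So `len(result)` = 6

Answer: 6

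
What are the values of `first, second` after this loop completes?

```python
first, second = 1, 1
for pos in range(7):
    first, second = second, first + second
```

Fibonacci: after 7 iterations
`first, second` takes the values: (1, 1) → (1, 2) → (2, 3) → (3, 5) → (5, 8) → (8, 13) → (13, 21) → (21, 34)

Answer: 21, 34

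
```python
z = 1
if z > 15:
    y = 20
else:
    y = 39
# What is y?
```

Trace:
`z = 1` → z = 1
`if z > 15: ...` → z > 15 is False, take else branch → y = 39
So y = 39

Answer: 39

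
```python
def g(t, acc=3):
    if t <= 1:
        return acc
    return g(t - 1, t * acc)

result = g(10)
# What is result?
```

Accumulator trace (n, acc): (10, 3) -> (9, 30) -> (8, 270) -> (7, 2160) -> (6, 15120) -> (5, 90720) -> (4, 453600) -> (3, 1814400) -> (2, 5443200) -> (1, 10886400) -> return 10886400

Answer: 10886400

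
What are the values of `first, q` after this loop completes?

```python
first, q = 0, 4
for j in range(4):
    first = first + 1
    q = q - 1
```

first goes 0→4, q goes 4→0
`first, q` takes the values: (0, 4) → (1, 4) → (1, 3) → (2, 3) → (2, 2) → (3, 2) → (3, 1) → (4, 1) → (4, 0)

Answer: 4, 0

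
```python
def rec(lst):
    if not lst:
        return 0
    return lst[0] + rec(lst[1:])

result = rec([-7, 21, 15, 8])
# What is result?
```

(-7) + 21 + 15 + 8 + 0 = 37

Answer: 37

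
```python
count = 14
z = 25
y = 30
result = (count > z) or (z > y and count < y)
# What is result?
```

Trace:
`count = 14` → count = 14
`z = 25` → z = 25
`y = 30` → y = 30
`result = (count > z) or (z > y and count < y)` → result = False
So result = False

Answer: False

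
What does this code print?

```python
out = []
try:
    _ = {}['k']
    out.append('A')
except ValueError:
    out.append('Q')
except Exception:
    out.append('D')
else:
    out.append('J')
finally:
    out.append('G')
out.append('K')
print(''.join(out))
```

Execution trace: 'D' (except Exception) → 'G' (finally) → 'K' (after the try/except). Output: DGK

Answer: DGK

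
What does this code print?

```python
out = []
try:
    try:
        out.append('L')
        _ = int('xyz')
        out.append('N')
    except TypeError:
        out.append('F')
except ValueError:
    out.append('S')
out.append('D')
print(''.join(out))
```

Execution trace: 'L' (try body) → 'S' (outer except ValueError) → 'D' (after the try/except). Output: LSD

Answer: LSD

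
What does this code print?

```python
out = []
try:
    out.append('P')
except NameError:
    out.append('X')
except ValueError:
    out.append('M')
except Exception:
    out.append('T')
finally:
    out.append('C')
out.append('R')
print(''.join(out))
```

Execution trace: 'P' (try body, no exception) → 'C' (finally) → 'R' (after the try/except). Output: PCR

Answer: PCR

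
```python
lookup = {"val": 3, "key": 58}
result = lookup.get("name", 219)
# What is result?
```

Trace:
`lookup = {"val": 3, "key": 58}` → lookup = {'val': 3, 'key': 58}
`result = lookup.get("name", 219)` → result = 219
So result = 219

Answer: 219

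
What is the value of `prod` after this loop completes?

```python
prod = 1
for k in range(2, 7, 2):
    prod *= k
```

Product of even numbers 2 to 6
`prod` takes the values: 1 → 2 → 8 → 48

Answer: 48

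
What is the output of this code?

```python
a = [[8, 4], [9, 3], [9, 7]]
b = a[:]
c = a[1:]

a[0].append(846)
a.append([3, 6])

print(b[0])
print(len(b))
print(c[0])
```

Key concept: slice with nested mutation.
Step by step:
`a = [[8, 4], [9, 3], [9, 7]]` → a = [[8, 4], [9, 3], [9, 7]]
`b = a[:]` → b = [[8, 4], [9, 3], [9, 7]]
`c = a[1:]` → c = [[9, 3], [9, 7]]
`a[0].append(846)` → a = [[8, 4, 846], [9, 3], [9, 7]]; b = [[8, 4, 846], [9, 3], [9, 7]]
`a.append([3, 6])` → a = [[8, 4, 846], [9, 3], [9, 7], [3, 6]]
`print(b[0])` → prints [8, 4, 846]
`print(len(b))` → prints 3
`print(c[0])` → prints [9, 3]

Answer:
[8, 4, 846]
3
[9, 3]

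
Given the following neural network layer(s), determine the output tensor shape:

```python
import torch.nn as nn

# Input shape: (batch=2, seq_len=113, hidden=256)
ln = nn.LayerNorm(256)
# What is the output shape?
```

Input: (2, 113, 256) -> Output: (2, 113, 256)

Answer: (2, 113, 256)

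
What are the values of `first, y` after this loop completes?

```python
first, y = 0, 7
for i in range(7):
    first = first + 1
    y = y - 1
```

first goes 0→7, y goes 7→0
`first, y` takes the values: (0, 7) → (1, 7) → (1, 6) → (2, 6) → (2, 5) → (3, 5) → (3, 4) → (4, 4) → (4, 3) → (5, 3) → (5, 2) → (6, 2) → (6, 1) → (7, 1) → (7, 0)

Answer: 7, 0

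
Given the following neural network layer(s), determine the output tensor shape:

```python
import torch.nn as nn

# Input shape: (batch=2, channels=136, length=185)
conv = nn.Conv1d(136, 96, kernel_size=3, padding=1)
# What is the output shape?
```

Input: (2, 136, 185) -> Output: (2, 96, 185)

Answer: (2, 96, 185)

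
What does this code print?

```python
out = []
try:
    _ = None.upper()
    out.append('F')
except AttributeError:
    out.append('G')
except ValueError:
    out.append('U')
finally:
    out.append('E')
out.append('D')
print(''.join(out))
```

Execution trace: 'G' (except AttributeError) → 'E' (finally) → 'D' (after the try/except). Output: GED

Answer: GED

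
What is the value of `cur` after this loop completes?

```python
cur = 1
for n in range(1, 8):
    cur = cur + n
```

Start at 1, add 1 through 7
`cur` takes the values: 1 → 2 → 4 → 7 → 11 → 16 → 22 → 29

Answer: 29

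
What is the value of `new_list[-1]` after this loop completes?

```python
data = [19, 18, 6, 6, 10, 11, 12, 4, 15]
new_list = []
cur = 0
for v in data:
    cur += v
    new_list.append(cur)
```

Cumulative sum ends at 101
`new_list` takes the values: [] → [19] → [19, 37] → [19, 37, 43] → [19, 37, 43, 49] → [19, 37, 43, 49, 59] → [19, 37, 43, 49, 59, 70] → [19, 37, 43, 49, 59, 70, 82] → [19, 37, 43, 49, 59, 70, 82, 86] → [19, 37, 43, 49, 59, 70, 82, 86, 101]
So `new_list[-1]` = 101

Answer: 101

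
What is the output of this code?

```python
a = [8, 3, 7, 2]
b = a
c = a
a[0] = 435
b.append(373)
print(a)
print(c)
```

Key concept: multiple aliases.
Step by step:
`a = [8, 3, 7, 2]` → a = [8, 3, 7, 2]
`b = a` → b = [8, 3, 7, 2] (same object as a)
`c = a` → c = [8, 3, 7, 2] (same object as a, b)
`a[0] = 435` → a = [435, 3, 7, 2] (same object as b, c); b = [435, 3, 7, 2] (same object as a, c); c = [435, 3, 7, 2] (same object as a, b)
`b.append(373)` → a = [435, 3, 7, 2, 373] (same object as b, c); b = [435, 3, 7, 2, 373] (same object as a, c); c = [435, 3, 7, 2, 373] (same object as a, b)
`print(a)` → prints [435, 3, 7, 2, 373]
`print(c)` → prints [435, 3, 7, 2, 373]

Answer:
[435, 3, 7, 2, 373]
[435, 3, 7, 2, 373]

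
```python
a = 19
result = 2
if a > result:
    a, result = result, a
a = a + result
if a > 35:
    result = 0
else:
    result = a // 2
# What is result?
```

Trace:
`a = 19` → a = 19
`result = 2` → result = 2
`if a > result: ...` → a > result is True → a = 2; result = 19
`a = a + result` → a = 21
`if a > 35: ...` → a > 35 is False, take else branch → result = 10
So result = 10

Answer: 10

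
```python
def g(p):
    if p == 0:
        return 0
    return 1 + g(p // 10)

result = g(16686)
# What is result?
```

Count of digits of 16686: 5

Answer: 5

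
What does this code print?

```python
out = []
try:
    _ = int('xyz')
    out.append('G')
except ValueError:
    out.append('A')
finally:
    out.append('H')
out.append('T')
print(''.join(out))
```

Execution trace: 'A' (except ValueError) → 'H' (finally) → 'T' (after the try/except). Output: AHT

Answer: AHT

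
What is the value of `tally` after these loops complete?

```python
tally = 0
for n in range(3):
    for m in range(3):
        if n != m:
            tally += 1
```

3² - 3 (exclude diagonal)
`tally` takes the values: 0 → 1 → 2 → 3 → 4 → 5 → 6

Answer: 6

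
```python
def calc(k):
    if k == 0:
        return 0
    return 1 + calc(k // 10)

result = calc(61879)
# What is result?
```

Count of digits of 61879: 5

Answer: 5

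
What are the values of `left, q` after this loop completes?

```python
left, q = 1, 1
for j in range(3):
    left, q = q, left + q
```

Fibonacci: after 3 iterations
`left, q` takes the values: (1, 1) → (1, 2) → (2, 3) → (3, 5)

Answer: 3, 5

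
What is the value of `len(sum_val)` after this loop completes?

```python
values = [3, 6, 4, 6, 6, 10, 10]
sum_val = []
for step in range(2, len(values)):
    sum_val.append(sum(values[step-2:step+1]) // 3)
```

Number of 3-element averages
`sum_val` takes the values: [] → [4] → [4, 5] → [4, 5, 5] → [4, 5, 5, 7] → [4, 5, 5, 7, 8]
So `len(sum_val)` = 5

Answer: 5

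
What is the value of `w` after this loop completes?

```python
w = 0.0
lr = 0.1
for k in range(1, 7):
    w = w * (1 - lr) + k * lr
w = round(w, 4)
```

Moving average with lr=0.1
`w` takes the values: 0.0 → 0.1 → 0.29 → 0.561 → 0.9049 → 1.31441 → 1.782969 → 1.783

Answer: 1.783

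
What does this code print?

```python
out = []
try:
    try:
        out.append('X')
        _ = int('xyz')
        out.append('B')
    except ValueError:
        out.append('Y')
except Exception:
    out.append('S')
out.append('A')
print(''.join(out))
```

Execution trace: 'X' (inner try body) → 'Y' (inner except ValueError) → 'A' (after the try/except). Output: XYA

Answer: XYA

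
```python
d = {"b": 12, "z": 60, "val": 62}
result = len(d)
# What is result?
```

Trace:
`d = {"b": 12, "z": 60, "val": 62}` → d = {'b': 12, 'z': 60, 'val': 62}
`result = len(d)` → result = 3
So result = 3

Answer: 3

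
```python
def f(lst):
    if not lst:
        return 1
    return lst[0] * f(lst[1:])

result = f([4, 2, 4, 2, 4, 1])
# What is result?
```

Product over [4, 2, 4, 2, 4, 1] = 4 * 2 * 4 * 2 * 4 * 1 = 256

Answer: 256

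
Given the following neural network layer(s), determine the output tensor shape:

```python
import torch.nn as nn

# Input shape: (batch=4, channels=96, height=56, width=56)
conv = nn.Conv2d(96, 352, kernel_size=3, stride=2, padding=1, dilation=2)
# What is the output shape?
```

Input: (4, 96, 56, 56) -> Output: (4, 352, 27, 27)

Answer: (4, 352, 27, 27)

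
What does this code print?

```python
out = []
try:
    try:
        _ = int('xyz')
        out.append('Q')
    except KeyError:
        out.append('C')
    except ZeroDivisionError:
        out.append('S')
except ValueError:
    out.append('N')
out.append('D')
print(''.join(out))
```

Execution trace: 'N' (outer except ValueError) → 'D' (after the try/except). Output: ND

Answer: ND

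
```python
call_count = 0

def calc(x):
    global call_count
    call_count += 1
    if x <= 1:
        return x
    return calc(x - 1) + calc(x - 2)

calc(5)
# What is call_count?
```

Calls(x) = 1 + Calls(x-1) + Calls(x-2); Calls(0)=Calls(1)=1. For x=5 this gives 15.

Answer: 15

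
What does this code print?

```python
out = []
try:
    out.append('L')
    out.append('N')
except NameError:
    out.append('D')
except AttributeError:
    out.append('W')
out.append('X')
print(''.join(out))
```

Execution trace: 'L' (try body) → 'N' (try body, no exception) → 'X' (after the try/except). Output: LNX

Answer: LNX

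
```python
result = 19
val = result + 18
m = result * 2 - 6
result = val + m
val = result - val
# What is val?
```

Trace:
`result = 19` → result = 19
`val = result + 18` → val = 37
`m = result * 2 - 6` → m = 32
`result = val + m` → result = 69
`val = result - val` → val = 32
So val = 32

Answer: 32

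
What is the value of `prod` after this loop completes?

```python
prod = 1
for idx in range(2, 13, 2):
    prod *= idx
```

Product of even numbers 2 to 12
`prod` takes the values: 1 → 2 → 8 → 48 → 384 → 3840 → 46080

Answer: 46080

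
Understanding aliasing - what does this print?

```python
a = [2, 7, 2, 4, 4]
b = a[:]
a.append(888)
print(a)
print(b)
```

Key concept: slice [:] creates copy.
Step by step:
`a = [2, 7, 2, 4, 4]` → a = [2, 7, 2, 4, 4]
`b = a[:]` → b = [2, 7, 2, 4, 4]
`a.append(888)` → a = [2, 7, 2, 4, 4, 888]
`print(a)` → prints [2, 7, 2, 4, 4, 888]
`print(b)` → prints [2, 7, 2, 4, 4]

Answer:
[2, 7, 2, 4, 4, 888]
[2, 7, 2, 4, 4]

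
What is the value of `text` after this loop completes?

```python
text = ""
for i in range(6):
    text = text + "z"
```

Repeat 'z' 6 times
`text` takes the values: "" → "z" → "zz" → "zzz" → "zzzz" → "zzzzz" → "zzzzzz"

Answer: "zzzzzz"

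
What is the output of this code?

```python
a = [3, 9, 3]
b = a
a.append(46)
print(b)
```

Key concept: basic list aliasing.
Step by step:
`a = [3, 9, 3]` → a = [3, 9, 3]
`b = a` → b = [3, 9, 3] (same object as a)
`a.append(46)` → a = [3, 9, 3, 46] (same object as b); b = [3, 9, 3, 46] (same object as a)
`print(b)` → prints [3, 9, 3, 46]

Answer: [3, 9, 3, 46]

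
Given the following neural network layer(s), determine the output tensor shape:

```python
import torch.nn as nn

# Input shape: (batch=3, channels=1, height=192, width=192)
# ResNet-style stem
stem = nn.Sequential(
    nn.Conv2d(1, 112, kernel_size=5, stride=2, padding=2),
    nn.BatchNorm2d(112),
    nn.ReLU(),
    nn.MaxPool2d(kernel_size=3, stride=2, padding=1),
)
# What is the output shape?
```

Input: (3, 1, 192, 192) -> after Conv2d 5x5 stride=2: (3, 112, 96, 96) -> Output: (3, 112, 48, 48)

Answer: (3, 112, 48, 48)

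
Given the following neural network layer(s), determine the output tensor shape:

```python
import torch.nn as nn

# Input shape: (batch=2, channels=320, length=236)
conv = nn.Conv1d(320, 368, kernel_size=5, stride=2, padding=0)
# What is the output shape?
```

Input: (2, 320, 236) -> Output: (2, 368, 116)

Answer: (2, 368, 116)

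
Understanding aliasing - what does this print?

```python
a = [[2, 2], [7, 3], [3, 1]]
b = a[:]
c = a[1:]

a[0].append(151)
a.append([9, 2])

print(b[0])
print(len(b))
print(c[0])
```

Key concept: slice with nested mutation.
Step by step:
`a = [[2, 2], [7, 3], [3, 1]]` → a = [[2, 2], [7, 3], [3, 1]]
`b = a[:]` → b = [[2, 2], [7, 3], [3, 1]]
`c = a[1:]` → c = [[7, 3], [3, 1]]
`a[0].append(151)` → a = [[2, 2, 151], [7, 3], [3, 1]]; b = [[2, 2, 151], [7, 3], [3, 1]]
`a.append([9, 2])` → a = [[2, 2, 151], [7, 3], [3, 1], [9, 2]]
`print(b[0])` → prints [2, 2, 151]
`print(len(b))` → prints 3
`print(c[0])` → prints [7, 3]

Answer:
[2, 2, 151]
3
[7, 3]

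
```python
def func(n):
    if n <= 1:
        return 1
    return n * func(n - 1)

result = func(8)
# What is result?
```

func(8) = 8 * 7 * 6 * 5 * 4 * 3 * 2 * 1 = 40320

Answer: 40320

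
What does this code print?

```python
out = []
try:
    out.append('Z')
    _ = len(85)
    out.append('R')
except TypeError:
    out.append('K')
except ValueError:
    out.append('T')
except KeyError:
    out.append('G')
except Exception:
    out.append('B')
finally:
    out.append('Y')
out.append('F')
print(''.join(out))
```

Execution trace: 'Z' (try body) → 'K' (except TypeError) → 'Y' (finally) → 'F' (after the try/except). Output: ZKYF

Answer: ZKYF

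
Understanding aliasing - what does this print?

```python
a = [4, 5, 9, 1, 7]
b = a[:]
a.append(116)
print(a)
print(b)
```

Key concept: slice [:] creates copy.
Step by step:
`a = [4, 5, 9, 1, 7]` → a = [4, 5, 9, 1, 7]
`b = a[:]` → b = [4, 5, 9, 1, 7]
`a.append(116)` → a = [4, 5, 9, 1, 7, 116]
`print(a)` → prints [4, 5, 9, 1, 7, 116]
`print(b)` → prints [4, 5, 9, 1, 7]

Answer:
[4, 5, 9, 1, 7, 116]
[4, 5, 9, 1, 7]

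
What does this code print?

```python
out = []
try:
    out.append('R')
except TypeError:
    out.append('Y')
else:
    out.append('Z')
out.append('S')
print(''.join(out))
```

Execution trace: 'R' (try body, no exception) → 'Z' (else) → 'S' (after the try/except). Output: RZS

Answer: RZS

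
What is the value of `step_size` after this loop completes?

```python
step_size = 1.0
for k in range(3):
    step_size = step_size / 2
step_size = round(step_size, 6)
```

Halving LR 3 times: 1 / 2^3
`step_size` takes the values: 1.0 → 0.5 → 0.25 → 0.125

Answer: 0.125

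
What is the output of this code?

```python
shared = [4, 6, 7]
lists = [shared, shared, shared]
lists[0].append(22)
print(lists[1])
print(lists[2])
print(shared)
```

Key concept: list of same reference.
Step by step:
`shared = [4, 6, 7]` → shared = [4, 6, 7]
`lists = [shared, shared, shared]` → lists = [[4, 6, 7], [4, 6, 7], [4, 6, 7]]
`lists[0].append(22)` → shared = [4, 6, 7, 22]; lists = [[4, 6, 7, 22], [4, 6, 7, 22], [4, 6, 7, 22]]
`print(lists[1])` → prints [4, 6, 7, 22]
`print(lists[2])` → prints [4, 6, 7, 22]
`print(shared)` → prints [4, 6, 7, 22]

Answer:
[4, 6, 7, 22]
[4, 6, 7, 22]
[4, 6, 7, 22]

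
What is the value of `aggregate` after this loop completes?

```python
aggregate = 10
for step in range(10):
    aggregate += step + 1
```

Start at 10, add 1 to 10 = 65
`aggregate` takes the values: 10 → 11 → 13 → 16 → 20 → 25 → 31 → 38 → 46 → 55 → 65

Answer: 65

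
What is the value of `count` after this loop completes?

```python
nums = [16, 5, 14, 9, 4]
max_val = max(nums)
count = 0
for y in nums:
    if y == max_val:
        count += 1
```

Count of max value 16 in [16, 5, 14, 9, 4]
`count` takes the values: 0 → 1

Answer: 1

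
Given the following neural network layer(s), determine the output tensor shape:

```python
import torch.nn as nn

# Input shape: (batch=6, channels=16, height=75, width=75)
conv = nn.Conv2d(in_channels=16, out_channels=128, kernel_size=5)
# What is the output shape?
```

Input: (6, 16, 75, 75) -> Output: (6, 128, 71, 71)

Answer: (6, 128, 71, 71)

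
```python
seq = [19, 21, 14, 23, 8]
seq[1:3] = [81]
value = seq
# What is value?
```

Trace:
`seq = [19, 21, 14, 23, 8]` → seq = [19, 21, 14, 23, 8]
`seq[1:3] = [81]` → seq = [19, 81, 23, 8]
`value = seq` → value = [19, 81, 23, 8]
So value = [19, 81, 23, 8]

Answer: [19, 81, 23, 8]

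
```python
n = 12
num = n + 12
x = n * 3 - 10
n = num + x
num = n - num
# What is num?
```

Trace:
`n = 12` → n = 12
`num = n + 12` → num = 24
`x = n * 3 - 10` → x = 26
`n = num + x` → n = 50
`num = n - num` → num = 26
So num = 26

Answer: 26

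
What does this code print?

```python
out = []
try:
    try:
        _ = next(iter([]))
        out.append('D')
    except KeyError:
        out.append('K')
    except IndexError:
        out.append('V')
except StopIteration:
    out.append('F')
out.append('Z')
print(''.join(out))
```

Execution trace: 'F' (outer except StopIteration) → 'Z' (after the try/except). Output: FZ

Answer: FZ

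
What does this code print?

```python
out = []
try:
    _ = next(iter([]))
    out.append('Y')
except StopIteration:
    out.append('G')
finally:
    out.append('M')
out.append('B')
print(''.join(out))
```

Execution trace: 'G' (except StopIteration) → 'M' (finally) → 'B' (after the try/except). Output: GMB

Answer: GMB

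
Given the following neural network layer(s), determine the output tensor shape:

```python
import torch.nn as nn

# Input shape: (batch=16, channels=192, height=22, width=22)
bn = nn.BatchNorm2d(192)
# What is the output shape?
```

Input: (16, 192, 22, 22) -> Output: (16, 192, 22, 22)

Answer: (16, 192, 22, 22)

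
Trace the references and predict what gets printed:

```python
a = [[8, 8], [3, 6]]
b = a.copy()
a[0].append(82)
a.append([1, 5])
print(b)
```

Key concept: shallow copy with nested lists.
Step by step:
`a = [[8, 8], [3, 6]]` → a = [[8, 8], [3, 6]]
`b = a.copy()` → b = [[8, 8], [3, 6]]
`a[0].append(82)` → a = [[8, 8, 82], [3, 6]]; b = [[8, 8, 82], [3, 6]]
`a.append([1, 5])` → a = [[8, 8, 82], [3, 6], [1, 5]]
`print(b)` → prints [[8, 8, 82], [3, 6]]

Answer: [[8, 8, 82], [3, 6]]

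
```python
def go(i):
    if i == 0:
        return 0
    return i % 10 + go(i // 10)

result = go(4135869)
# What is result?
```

Sum of digits of 4135869: 9 + 6 + 8 + 5 + 3 + 1 + 4 = 36

Answer: 36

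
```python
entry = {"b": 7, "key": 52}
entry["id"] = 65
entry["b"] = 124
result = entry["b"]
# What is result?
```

Trace:
`entry = {"b": 7, "key": 52}` → entry = {'b': 7, 'key': 52}
`entry["id"] = 65` → entry = {'b': 7, 'key': 52, 'id': 65}
`entry["b"] = 124` → entry = {'b': 124, 'key': 52, 'id': 65}
`result = entry["b"]` → result = 124
So result = 124

Answer: 124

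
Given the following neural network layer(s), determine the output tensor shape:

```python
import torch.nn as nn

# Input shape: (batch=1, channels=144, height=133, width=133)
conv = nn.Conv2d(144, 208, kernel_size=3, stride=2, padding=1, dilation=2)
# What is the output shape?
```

Input: (1, 144, 133, 133) -> Output: (1, 208, 66, 66)

Answer: (1, 208, 66, 66)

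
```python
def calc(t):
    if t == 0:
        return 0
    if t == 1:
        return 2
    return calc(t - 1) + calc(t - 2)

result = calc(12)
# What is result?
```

Build up from base cases: calc(0)=0, calc(1)=2, calc(2)=2, calc(3)=4, calc(4)=6, calc(5)=10, calc(6)=16, ..., calc(12)=288

Answer: 288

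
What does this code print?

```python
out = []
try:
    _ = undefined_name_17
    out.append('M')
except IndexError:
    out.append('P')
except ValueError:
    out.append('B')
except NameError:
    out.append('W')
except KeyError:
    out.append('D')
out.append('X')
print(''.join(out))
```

Execution trace: 'W' (except NameError) → 'X' (after the try/except). Output: WX

Answer: WX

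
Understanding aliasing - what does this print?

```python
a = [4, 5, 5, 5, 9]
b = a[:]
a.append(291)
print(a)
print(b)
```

Key concept: slice [:] creates copy.
Step by step:
`a = [4, 5, 5, 5, 9]` → a = [4, 5, 5, 5, 9]
`b = a[:]` → b = [4, 5, 5, 5, 9]
`a.append(291)` → a = [4, 5, 5, 5, 9, 291]
`print(a)` → prints [4, 5, 5, 5, 9, 291]
`print(b)` → prints [4, 5, 5, 5, 9]

Answer:
[4, 5, 5, 5, 9, 291]
[4, 5, 5, 5, 9]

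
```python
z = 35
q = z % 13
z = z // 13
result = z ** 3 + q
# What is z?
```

Trace:
`z = 35` → z = 35
`q = z % 13` → q = 9
`z = z // 13` → z = 2
`result = z ** 3 + q` → result = 17
So z = 2

Answer: 2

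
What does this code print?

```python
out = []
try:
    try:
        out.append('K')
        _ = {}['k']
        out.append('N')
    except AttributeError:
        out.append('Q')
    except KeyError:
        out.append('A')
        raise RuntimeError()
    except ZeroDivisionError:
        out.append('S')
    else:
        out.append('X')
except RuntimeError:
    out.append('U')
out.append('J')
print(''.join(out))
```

Execution trace: 'K' (inner try body) → 'A' (inner except KeyError) → 'U' (outer except RuntimeError) → 'J' (after the try/except). Output: KAUJ

Answer: KAUJ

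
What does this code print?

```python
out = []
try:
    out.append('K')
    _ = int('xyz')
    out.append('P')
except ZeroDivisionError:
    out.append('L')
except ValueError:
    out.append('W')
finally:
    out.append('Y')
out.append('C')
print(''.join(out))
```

Execution trace: 'K' (try body) → 'W' (except ValueError) → 'Y' (finally) → 'C' (after the try/except). Output: KWYC

Answer: KWYC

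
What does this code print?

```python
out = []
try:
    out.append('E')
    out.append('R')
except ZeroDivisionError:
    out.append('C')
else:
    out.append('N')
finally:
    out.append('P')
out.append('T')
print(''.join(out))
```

Execution trace: 'E' (try body) → 'R' (try body, no exception) → 'N' (else) → 'P' (finally) → 'T' (after the try/except). Output: ERNPT

Answer: ERNPT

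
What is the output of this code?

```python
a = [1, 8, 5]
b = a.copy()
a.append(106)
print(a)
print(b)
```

Key concept: list.copy() creates independent copy.
Step by step:
`a = [1, 8, 5]` → a = [1, 8, 5]
`b = a.copy()` → b = [1, 8, 5]
`a.append(106)` → a = [1, 8, 5, 106]
`print(a)` → prints [1, 8, 5, 106]
`print(b)` → prints [1, 8, 5]

Answer:
[1, 8, 5, 106]
[1, 8, 5]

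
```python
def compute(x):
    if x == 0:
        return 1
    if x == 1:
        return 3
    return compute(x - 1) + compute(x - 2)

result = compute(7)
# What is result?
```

Build up from base cases: compute(0)=1, compute(1)=3, compute(2)=4, compute(3)=7, compute(4)=11, compute(5)=18, compute(6)=29, ..., compute(7)=47

Answer: 47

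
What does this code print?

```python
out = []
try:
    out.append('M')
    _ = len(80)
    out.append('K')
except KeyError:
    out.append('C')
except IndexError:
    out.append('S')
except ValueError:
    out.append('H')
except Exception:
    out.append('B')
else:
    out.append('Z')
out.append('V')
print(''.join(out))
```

Execution trace: 'M' (try body) → 'B' (except Exception) → 'V' (after the try/except). Output: MBV

Answer: MBV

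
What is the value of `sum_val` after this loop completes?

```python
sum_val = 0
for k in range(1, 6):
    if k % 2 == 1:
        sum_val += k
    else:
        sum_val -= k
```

Add odd, subtract even
`sum_val` takes the values: 0 → 1 → -1 → 2 → -2 → 3

Answer: 3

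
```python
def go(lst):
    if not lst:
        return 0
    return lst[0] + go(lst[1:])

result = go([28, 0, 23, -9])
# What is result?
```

28 + 0 + 23 + (-9) + 0 = 42

Answer: 42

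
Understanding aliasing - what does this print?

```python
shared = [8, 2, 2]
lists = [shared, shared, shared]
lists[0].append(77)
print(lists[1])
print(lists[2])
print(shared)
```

Key concept: list of same reference.
Step by step:
`shared = [8, 2, 2]` → shared = [8, 2, 2]
`lists = [shared, shared, shared]` → lists = [[8, 2, 2], [8, 2, 2], [8, 2, 2]]
`lists[0].append(77)` → shared = [8, 2, 2, 77]; lists = [[8, 2, 2, 77], [8, 2, 2, 77], [8, 2, 2, 77]]
`print(lists[1])` → prints [8, 2, 2, 77]
`print(lists[2])` → prints [8, 2, 2, 77]
`print(shared)` → prints [8, 2, 2, 77]

Answer:
[8, 2, 2, 77]
[8, 2, 2, 77]
[8, 2, 2, 77]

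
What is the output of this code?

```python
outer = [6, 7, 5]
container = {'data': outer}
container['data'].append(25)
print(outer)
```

Key concept: dict holds reference to list.
Step by step:
`outer = [6, 7, 5]` → outer = [6, 7, 5]
`container = {'data': outer}` → container = {'data': [6, 7, 5]}
`container['data'].append(25)` → outer = [6, 7, 5, 25]; container = {'data': [6, 7, 5, 25]}
`print(outer)` → prints [6, 7, 5, 25]

Answer: [6, 7, 5, 25]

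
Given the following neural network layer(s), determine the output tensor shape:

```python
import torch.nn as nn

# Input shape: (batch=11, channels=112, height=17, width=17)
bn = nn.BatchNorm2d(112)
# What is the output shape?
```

Input: (11, 112, 17, 17) -> Output: (11, 112, 17, 17)

Answer: (11, 112, 17, 17)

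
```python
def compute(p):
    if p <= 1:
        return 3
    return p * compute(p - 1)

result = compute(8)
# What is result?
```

compute(8) = 8 * 7 * 6 * 5 * 4 * 3 * 2 * 3 = 120960

Answer: 120960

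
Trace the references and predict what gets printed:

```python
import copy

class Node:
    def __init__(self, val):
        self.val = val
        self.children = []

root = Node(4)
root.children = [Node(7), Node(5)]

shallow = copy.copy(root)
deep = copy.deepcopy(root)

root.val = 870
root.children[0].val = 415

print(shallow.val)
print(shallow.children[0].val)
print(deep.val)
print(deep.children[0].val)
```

Key concept: deep copy with custom objects.
Step by step:
`root = Node(4)` → root = Node(val=4, children=[])
`root.children = [Node(7), Node(5)]` → root = Node(val=4, children=[Node(val=7, children=[]), Node(val=5, children=[])])
`shallow = copy.copy(root)` → shallow = Node(val=4, children=[Node(val=7, children=[]), Node(val=5, children=[])])
`deep = copy.deepcopy(root)` → deep = Node(val=4, children=[Node(val=7, children=[]), Node(val=5, children=[])])
`root.val = 870` → root = Node(val=870, children=[Node(val=7, children=[]), Node(val=5, children=[])])
`root.children[0].val = 415` → root = Node(val=870, children=[Node(val=415, children=[]), Node(val=5, children=[])]); shallow = Node(val=4, children=[Node(val=415, children=[]), Node(val=5, children=[])])
`print(shallow.val)` → prints 4
`print(shallow.children[0].val)` → prints 415
`print(deep.val)` → prints 4
`print(deep.children[0].val)` → prints 7

Answer:
4
415
4
7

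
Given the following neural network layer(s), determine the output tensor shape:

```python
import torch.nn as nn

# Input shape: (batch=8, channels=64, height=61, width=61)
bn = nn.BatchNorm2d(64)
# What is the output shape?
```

Input: (8, 64, 61, 61) -> Output: (8, 64, 61, 61)

Answer: (8, 64, 61, 61)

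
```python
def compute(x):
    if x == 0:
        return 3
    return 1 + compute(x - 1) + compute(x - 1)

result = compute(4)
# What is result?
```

compute(x) = 1 + 2·compute(x-1), compute(0)=3. Closed form: (3+1)·2^4 - 1 = 63.

Answer: 63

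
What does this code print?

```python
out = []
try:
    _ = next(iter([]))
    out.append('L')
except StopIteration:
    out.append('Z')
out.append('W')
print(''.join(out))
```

Execution trace: 'Z' (except StopIteration) → 'W' (after the try/except). Output: ZW

Answer: ZW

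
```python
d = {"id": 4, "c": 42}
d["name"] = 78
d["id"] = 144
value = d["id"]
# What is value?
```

Trace:
`d = {"id": 4, "c": 42}` → d = {'id': 4, 'c': 42}
`d["name"] = 78` → d = {'id': 4, 'c': 42, 'name': 78}
`d["id"] = 144` → d = {'id': 144, 'c': 42, 'name': 78}
`value = d["id"]` → value = 144
So value = 144

Answer: 144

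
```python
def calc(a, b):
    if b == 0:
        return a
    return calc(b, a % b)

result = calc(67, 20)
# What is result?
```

calc(67, 20) -> calc(20, 7) -> calc(7, 6) -> calc(6, 1) -> calc(1, 0) -> 1

Answer: 1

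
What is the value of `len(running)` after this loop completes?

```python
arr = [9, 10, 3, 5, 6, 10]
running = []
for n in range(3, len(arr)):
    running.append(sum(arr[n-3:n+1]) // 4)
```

Number of 4-element averages
`running` takes the values: [] → [6] → [6, 6] → [6, 6, 6]
So `len(running)` = 3

Answer: 3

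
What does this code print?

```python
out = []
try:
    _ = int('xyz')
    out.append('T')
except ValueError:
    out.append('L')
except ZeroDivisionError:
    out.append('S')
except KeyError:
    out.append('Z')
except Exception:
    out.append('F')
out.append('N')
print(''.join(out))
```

Execution trace: 'L' (except ValueError) → 'N' (after the try/except). Output: LN

Answer: LN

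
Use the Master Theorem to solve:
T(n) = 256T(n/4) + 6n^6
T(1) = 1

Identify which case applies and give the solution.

a=256, b=4, f(n)=6n^6. log_4(256) = 4. Since c=6 > 4 and the regularity condition holds (256(n/4)^6 = (256/4^6)n^6 with 256/4^6 < 1), Case 3 applies: T(n) = Θ(f(n)) = O(n^6).

Answer: O(n^6) - Case 3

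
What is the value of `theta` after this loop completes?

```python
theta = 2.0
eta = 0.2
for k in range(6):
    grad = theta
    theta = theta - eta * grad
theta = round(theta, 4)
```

Gradient descent: w = 2.0 * (1 - 0.2)^6
`theta` takes the values: 2.0 → 1.6 → 1.28 → 1.024 → 0.8192 → 0.65536 → 0.524288 → 0.5243

Answer: 0.5243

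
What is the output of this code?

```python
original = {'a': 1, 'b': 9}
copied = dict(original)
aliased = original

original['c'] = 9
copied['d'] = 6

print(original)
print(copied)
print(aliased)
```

Key concept: dict() creates copy, assignment creates alias.
Step by step:
`original = {'a': 1, 'b': 9}` → original = {'a': 1, 'b': 9}
`copied = dict(original)` → copied = {'a': 1, 'b': 9}
`aliased = original` → aliased = {'a': 1, 'b': 9} (same object as original)
`original['c'] = 9` → original = {'a': 1, 'b': 9, 'c': 9} (same object as aliased); aliased = {'a': 1, 'b': 9, 'c': 9} (same object as original)
`copied['d'] = 6` → copied = {'a': 1, 'b': 9, 'd': 6}
`print(original)` → prints {'a': 1, 'b': 9, 'c': 9}
`print(copied)` → prints {'a': 1, 'b': 9, 'd': 6}
`print(aliased)` → prints {'a': 1, 'b': 9, 'c': 9}

Answer:
{'a': 1, 'b': 9, 'c': 9}
{'a': 1, 'b': 9, 'd': 6}
{'a': 1, 'b': 9, 'c': 9}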